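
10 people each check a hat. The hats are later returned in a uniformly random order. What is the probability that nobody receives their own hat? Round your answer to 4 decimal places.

0.3679

This is the derangement probability: permutations of 10 with no fixed point.
D(10) = 10! · (1 − 1/1! + 1/2! − ··· + (−1)^10/10!) = 1334961.
P = 1334961/3628800 = 16481/44800 ≈ 0.3679.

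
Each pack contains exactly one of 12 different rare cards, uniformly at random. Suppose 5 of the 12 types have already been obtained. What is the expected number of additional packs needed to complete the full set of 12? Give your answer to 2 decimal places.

Starting from 5 distinct types, each trial gives a new one with probability (12−i)/12 when i types are held, so the wait for the next new type is 12/(12−i).
E = 12/7 + 12/6 + 12/5 + 12/4 + 12/3 + 12/2 + 12/1 = 1089/35 ≈ 31.11.

31.11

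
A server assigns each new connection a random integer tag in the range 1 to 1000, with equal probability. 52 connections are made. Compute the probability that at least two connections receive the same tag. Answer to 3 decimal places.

0.741

It's easier to compute the probability that all 52 are distinct.
P(all distinct) = 1000/1000 · 999/1000 · ··· · 949/1000 ≈ 0.259.
So the probability of at least one match is 1 − 0.259 = 0.741.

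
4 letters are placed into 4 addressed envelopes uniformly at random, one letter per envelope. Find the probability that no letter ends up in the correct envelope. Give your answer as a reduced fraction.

3/8

This is the derangement probability: permutations of 4 with no fixed point.
D(4) = 4! · (1 − 1/1! + 1/2! − ··· + (−1)^4/4!) = 9.
P = 9/24 = 3/8.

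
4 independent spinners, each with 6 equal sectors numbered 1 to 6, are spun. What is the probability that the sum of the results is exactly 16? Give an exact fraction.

There are 6^4 = 1296 equally likely outcomes.
The number of ordered 4-tuples from {1,…,6} summing to 16 is 125.
P(sum = 16) = 125/1296.

125/1296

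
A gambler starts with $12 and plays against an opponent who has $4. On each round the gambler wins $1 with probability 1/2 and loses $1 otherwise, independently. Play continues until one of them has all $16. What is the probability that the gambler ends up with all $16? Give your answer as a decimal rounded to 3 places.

With a fair step, P(i) = ½P(i−1) + ½P(i+1) with P(0)=0, P(16)=1 has the linear solution P(i) = i/16.
P(12) = 12/16 = 3/4 ≈ 0.750.

0.750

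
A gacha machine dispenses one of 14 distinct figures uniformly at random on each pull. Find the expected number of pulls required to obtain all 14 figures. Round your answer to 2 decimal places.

After i distinct types are collected, each trial gives a new one with probability (14−i)/14, so the expected wait for the next new type is 14/(14−i).
E = 14/14 + 14/13 + 14/12 + 14/11 + 14/10 + 14/9 + 14/8 + 14/7 + 14/6 + 14/5 + 14/4 + 14/3 + 14/2 + 14/1 = 1171733/25740 ≈ 45.52.

45.52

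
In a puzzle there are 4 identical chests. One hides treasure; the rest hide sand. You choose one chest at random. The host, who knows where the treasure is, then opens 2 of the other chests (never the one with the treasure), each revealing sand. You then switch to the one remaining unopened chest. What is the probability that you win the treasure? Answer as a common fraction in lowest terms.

3/4

Your original chest holds the treasure with probability 1/4, so the other 3 collectively hold it with probability 3/4.
The host can always find 2 empty chests to open, so the reveals don't change that 3/4; it is now spread over the 1 remaining unopened chest.
P(win by switching) = (3/4) · (1/1) = 3/4.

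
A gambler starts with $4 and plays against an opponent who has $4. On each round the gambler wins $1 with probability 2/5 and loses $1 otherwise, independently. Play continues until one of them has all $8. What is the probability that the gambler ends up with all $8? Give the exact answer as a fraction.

Let r = q/p = (3/5)/(2/5) = 3/2. The recurrence P(i) = p·P(i+1) + q·P(i−1) with P(0)=0, P(8)=1 gives P(i) = (1 − r^i)/(1 − r^8).
P(4) = (1 − (3/2)^4) / (1 − (3/2)^8) = 16/97.

16/97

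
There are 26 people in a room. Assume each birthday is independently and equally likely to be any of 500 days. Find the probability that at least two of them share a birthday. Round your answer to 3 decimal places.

0.484

It's easier to compute the probability that all 26 are distinct.
P(all distinct) = 500/500 · 499/500 · ··· · 475/500 ≈ 0.516.
So the probability of at least one match is 1 − 0.516 = 0.484.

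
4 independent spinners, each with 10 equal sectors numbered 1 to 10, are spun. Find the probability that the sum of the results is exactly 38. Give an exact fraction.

There are 10^4 = 10000 equally likely outcomes.
The number of ordered 4-tuples from {1,…,10} summing to 38 is 10.
P(sum = 38) = 10/10000 = 1/1000.

1/1000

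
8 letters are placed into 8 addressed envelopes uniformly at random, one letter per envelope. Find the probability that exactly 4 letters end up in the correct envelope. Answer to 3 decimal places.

0.016

Choose which 4 of the 8 are fixed: C(8,4) = 70 ways.
The remaining 4 must have no fixed point: D(4) = 9.
P = 70·9/40320 = 1/64 ≈ 0.016.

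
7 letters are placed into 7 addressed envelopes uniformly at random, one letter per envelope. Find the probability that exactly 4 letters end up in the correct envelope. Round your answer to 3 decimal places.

Choose which 4 of the 7 are fixed: C(7,4) = 35 ways.
The remaining 3 must have no fixed point: D(3) = 2.
P = 35·2/5040 = 1/72 ≈ 0.014.

0.014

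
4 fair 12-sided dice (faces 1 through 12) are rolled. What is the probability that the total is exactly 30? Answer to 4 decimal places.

0.0479

There are 12^4 = 20736 equally likely outcomes.
The number of ordered 4-tuples from {1,…,12} summing to 30 is 994.
P(sum = 30) = 994/20736 = 497/10368 ≈ 0.0479.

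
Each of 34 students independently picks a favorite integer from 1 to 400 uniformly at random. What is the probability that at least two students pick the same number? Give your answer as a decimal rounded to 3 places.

It's easier to compute the probability that all 34 are distinct.
P(all distinct) = 400/400 · 399/400 · ··· · 367/400 ≈ 0.236.
So the probability of at least one match is 1 − 0.236 = 0.764.

0.764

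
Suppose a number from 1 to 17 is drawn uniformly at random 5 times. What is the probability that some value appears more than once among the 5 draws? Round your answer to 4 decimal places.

P(all 5 different) = 17/17 · 16/17 · ··· · 13/17 ≈ 0.5230.
P(at least two equal) = 1 − 0.5230 = 0.4770.

0.4770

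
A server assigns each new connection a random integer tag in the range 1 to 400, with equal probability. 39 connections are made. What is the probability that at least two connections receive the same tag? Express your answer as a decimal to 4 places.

It's easier to compute the probability that all 39 are distinct.
P(all distinct) = 400/400 · 399/400 · ··· · 362/400 ≈ 0.1473.
So the probability of at least one match is 1 − 0.1473 = 0.8527.

0.8527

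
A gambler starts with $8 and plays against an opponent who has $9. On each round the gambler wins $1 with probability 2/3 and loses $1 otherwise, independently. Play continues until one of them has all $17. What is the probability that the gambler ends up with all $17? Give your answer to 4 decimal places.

0.9961

Let r = q/p = (1/3)/(2/3) = 1/2. The recurrence P(i) = p·P(i+1) + q·P(i−1) with P(0)=0, P(17)=1 gives P(i) = (1 − r^i)/(1 − r^17).
P(8) = (1 − (1/2)^8) / (1 − (1/2)^17) = 130560/131071 ≈ 0.9961.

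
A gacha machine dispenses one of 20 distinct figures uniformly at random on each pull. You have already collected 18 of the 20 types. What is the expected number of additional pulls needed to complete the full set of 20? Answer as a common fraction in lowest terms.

30

Starting from 18 distinct types, each trial gives a new one with probability (20−i)/20 when i types are held, so the wait for the next new type is 20/(20−i).
E = 20/2 + 20/1 = 30.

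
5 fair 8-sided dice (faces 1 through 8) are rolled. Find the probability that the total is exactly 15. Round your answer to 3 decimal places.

There are 8^5 = 32768 equally likely outcomes.
The number of ordered 5-tuples from {1,…,8} summing to 15 is 926.
P(sum = 15) = 926/32768 = 463/16384 ≈ 0.028.

0.028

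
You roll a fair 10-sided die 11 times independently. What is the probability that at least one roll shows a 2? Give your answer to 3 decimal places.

0.686

P(no roll shows a 2) = (9/10)^11 ≈ 0.314.
P(at least one) = 1 − 0.314 = 0.686.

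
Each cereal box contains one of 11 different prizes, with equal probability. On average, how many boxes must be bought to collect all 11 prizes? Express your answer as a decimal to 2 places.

After i distinct types are collected, each trial gives a new one with probability (11−i)/11, so the expected wait for the next new type is 11/(11−i).
E = 11/11 + 11/10 + 11/9 + 11/8 + 11/7 + 11/6 + 11/5 + 11/4 + 11/3 + 11/2 + 11/1 = 83711/2520 ≈ 33.22.

33.22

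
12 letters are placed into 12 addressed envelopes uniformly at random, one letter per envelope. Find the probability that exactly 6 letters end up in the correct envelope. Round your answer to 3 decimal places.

Choose which 6 of the 12 are fixed: C(12,6) = 924 ways.
The remaining 6 must have no fixed point: D(6) = 265.
P = 924·265/479001600 = 53/103680 ≈ 0.001.

0.001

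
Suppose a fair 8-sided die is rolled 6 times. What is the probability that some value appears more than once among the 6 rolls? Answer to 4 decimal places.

0.9231

P(all 6 different) = 8/8 · 7/8 · ··· · 3/8 ≈ 0.0769.
P(at least two equal) = 1 − 0.0769 = 0.9231.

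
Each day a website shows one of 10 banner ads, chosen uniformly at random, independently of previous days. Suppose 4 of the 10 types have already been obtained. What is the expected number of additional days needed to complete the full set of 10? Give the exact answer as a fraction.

49/2

Starting from 4 distinct types, each trial gives a new one with probability (10−i)/10 when i types are held, so the wait for the next new type is 10/(10−i).
E = 10/6 + 10/5 + 10/4 + 10/3 + 10/2 + 10/1 = 49/2.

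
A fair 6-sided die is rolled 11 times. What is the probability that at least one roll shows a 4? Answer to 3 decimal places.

0.865

P(no roll shows a 4) = (5/6)^11 ≈ 0.135.
P(at least one) = 1 − 0.135 = 0.865.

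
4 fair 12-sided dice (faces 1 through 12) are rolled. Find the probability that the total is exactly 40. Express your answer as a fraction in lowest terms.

55/6912

There are 12^4 = 20736 equally likely outcomes.
The number of ordered 4-tuples from {1,…,12} summing to 40 is 165.
P(sum = 40) = 165/20736 = 55/6912.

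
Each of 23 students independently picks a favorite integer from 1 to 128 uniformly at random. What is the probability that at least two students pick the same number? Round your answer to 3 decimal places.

0.878

It's easier to compute the probability that all 23 are distinct.
P(all distinct) = 128/128 · 127/128 · ··· · 106/128 ≈ 0.122.
So the probability of at least one match is 1 − 0.122 = 0.878.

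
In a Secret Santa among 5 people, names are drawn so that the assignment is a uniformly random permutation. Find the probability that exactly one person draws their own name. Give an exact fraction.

3/8

Choose which one is fixed: C(5,1) = 5 ways.
The remaining 4 must have no fixed point: D(4) = 9.
P = 5·9/120 = 3/8.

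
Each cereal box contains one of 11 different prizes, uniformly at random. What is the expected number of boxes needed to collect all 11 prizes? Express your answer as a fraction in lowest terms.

83711/2520

After i distinct types are collected, each trial gives a new one with probability (11−i)/11, so the expected wait for the next new type is 11/(11−i).
E = 11/11 + 11/10 + 11/9 + 11/8 + 11/7 + 11/6 + 11/5 + 11/4 + 11/3 + 11/2 + 11/1 = 83711/2520.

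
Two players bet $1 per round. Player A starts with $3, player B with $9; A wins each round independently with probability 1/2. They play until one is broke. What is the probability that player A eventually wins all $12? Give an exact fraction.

1/4

With a fair step, P(i) = ½P(i−1) + ½P(i+1) with P(0)=0, P(12)=1 has the linear solution P(i) = i/12.
P(3) = 3/12 = 1/4.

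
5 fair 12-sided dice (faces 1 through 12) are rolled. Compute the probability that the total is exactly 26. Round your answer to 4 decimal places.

0.0365

There are 12^5 = 248832 equally likely outcomes.
The number of ordered 5-tuples from {1,…,12} summing to 26 is 9075.
P(sum = 26) = 9075/248832 = 3025/82944 ≈ 0.0365.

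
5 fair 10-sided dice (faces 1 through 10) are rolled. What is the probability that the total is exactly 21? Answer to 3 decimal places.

0.038

There are 10^5 = 100000 equally likely outcomes.
The number of ordered 5-tuples from {1,…,10} summing to 21 is 3795.
P(sum = 21) = 3795/100000 = 759/20000 ≈ 0.038.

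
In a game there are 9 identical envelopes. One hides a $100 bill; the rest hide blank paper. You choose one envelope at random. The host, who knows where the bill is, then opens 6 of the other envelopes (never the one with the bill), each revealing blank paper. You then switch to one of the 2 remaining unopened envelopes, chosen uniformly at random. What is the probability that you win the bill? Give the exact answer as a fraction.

4/9

Your original envelope holds the bill with probability 1/9, so the other 8 collectively hold it with probability 8/9.
The host can always find 6 empty envelopes to open, so the reveals don't change that 8/9; it is now spread over the 2 remaining unopened envelopes.
P(win by switching) = (8/9) · (1/2) = 4/9.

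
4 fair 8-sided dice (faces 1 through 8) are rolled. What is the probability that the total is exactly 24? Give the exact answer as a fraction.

There are 8^4 = 4096 equally likely outcomes.
The number of ordered 4-tuples from {1,…,8} summing to 24 is 161.
P(sum = 24) = 161/4096.

161/4096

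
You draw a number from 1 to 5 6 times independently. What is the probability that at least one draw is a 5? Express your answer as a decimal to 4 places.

P(no draw is a 5) = (4/5)^6 ≈ 0.2621.
P(at least one) = 1 − 0.2621 = 0.7379.

0.7379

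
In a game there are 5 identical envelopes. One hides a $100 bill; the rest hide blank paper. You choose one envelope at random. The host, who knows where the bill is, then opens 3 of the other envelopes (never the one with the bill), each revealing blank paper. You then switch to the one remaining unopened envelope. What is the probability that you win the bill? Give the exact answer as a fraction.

4/5

Your original envelope holds the bill with probability 1/5, so the other 4 collectively hold it with probability 4/5.
The host can always find 3 empty envelopes to open, so the reveals don't change that 4/5; it is now spread over the 1 remaining unopened envelope.
P(win by switching) = (4/5) · (1/1) = 4/5.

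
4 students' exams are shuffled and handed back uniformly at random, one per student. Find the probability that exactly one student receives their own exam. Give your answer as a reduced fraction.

1/3

Choose which one is fixed: C(4,1) = 4 ways.
The remaining 3 must have no fixed point: D(3) = 2.
P = 4·2/24 = 1/3.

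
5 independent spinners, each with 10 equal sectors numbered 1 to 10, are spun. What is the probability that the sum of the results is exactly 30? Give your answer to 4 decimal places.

0.0563

There are 10^5 = 100000 equally likely outcomes.
The number of ordered 5-tuples from {1,…,10} summing to 30 is 5631.
P(sum = 30) = 5631/100000 ≈ 0.0563.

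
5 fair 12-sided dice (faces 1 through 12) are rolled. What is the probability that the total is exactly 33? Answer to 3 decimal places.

0.050

There are 12^5 = 248832 equally likely outcomes.
The number of ordered 5-tuples from {1,…,12} summing to 33 is 12435.
P(sum = 33) = 12435/248832 = 4145/82944 ≈ 0.050.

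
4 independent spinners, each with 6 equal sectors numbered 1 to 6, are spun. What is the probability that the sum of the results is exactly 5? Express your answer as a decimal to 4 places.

0.0031

There are 6^4 = 1296 equally likely outcomes.
The number of ordered 4-tuples from {1,…,6} summing to 5 is 4.
P(sum = 5) = 4/1296 = 1/324 ≈ 0.0031.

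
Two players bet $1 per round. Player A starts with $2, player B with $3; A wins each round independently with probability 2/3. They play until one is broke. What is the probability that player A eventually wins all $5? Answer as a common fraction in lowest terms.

24/31

Let r = q/p = (1/3)/(2/3) = 1/2. The recurrence P(i) = p·P(i+1) + q·P(i−1) with P(0)=0, P(5)=1 gives P(i) = (1 − r^i)/(1 − r^5).
P(2) = (1 − (1/2)^2) / (1 − (1/2)^5) = 24/31.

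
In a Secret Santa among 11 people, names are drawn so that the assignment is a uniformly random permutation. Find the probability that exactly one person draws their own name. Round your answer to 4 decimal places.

Choose which one is fixed: C(11,1) = 11 ways.
The remaining 10 must have no fixed point: D(10) = 1334961.
P = 11·1334961/39916800 = 16481/44800 ≈ 0.3679.

0.3679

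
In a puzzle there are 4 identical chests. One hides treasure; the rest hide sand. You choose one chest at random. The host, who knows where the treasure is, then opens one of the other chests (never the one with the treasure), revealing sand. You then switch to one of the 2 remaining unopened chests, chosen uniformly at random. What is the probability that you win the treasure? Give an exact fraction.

3/8

Your original chest holds the treasure with probability 1/4, so the other 3 collectively hold it with probability 3/4.
The host can always find an empty chest to open, so this doesn't change that 3/4; it is now spread over the 2 remaining unopened chests.
P(win by switching) = (3/4) · (1/2) = 3/8.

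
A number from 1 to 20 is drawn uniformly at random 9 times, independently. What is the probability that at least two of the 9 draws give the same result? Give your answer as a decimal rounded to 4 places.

0.8810

P(all 9 different) = 20/20 · 19/20 · ··· · 12/20 ≈ 0.1190.
P(at least two equal) = 1 − 0.1190 = 0.8810.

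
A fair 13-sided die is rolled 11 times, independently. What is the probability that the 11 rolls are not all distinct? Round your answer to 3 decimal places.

0.998

P(all 11 different) = 13/13 · 12/13 · ··· · 3/13 ≈ 0.002.
P(at least two equal) = 1 − 0.002 = 0.998.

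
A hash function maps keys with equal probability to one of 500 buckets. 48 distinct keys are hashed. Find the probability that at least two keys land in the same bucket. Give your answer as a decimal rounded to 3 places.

0.903

It's easier to compute the probability that all 48 are distinct.
P(all distinct) = 500/500 · 499/500 · ··· · 453/500 ≈ 0.097.
So the probability of at least one match is 1 − 0.097 = 0.903.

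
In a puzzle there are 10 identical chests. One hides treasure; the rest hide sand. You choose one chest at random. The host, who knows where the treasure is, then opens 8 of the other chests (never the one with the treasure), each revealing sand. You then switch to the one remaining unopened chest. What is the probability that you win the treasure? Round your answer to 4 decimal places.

Your original chest holds the treasure with probability 1/10, so the other 9 collectively hold it with probability 9/10.
The host can always find 8 empty chests to open, so the reveals don't change that 9/10; it is now spread over the 1 remaining unopened chest.
P(win by switching) = (9/10) · (1/1) = 9/10 ≈ 0.9000.

0.9000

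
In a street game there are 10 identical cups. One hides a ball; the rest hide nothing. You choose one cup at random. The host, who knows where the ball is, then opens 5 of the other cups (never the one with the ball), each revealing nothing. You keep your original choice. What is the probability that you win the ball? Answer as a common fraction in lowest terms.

The host can always open 5 empty cups regardless of your choice, so the reveals give no information about your original cup.
P(win by staying) = 1/10.

1/10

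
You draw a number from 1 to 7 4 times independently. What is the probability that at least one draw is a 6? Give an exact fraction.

P(no draw is a 6) = (6/7)^4 = 1296/2401.
P(at least one) = 1 − 1296/2401 = 1105/2401.

1105/2401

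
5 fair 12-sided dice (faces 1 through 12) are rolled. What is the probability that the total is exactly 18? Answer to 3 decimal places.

There are 12^5 = 248832 equally likely outcomes.
The number of ordered 5-tuples from {1,…,12} summing to 18 is 2355.
P(sum = 18) = 2355/248832 = 785/82944 ≈ 0.009.

0.009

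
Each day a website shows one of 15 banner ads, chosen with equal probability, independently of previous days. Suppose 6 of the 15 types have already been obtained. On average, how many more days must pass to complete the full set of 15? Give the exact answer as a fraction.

Starting from 6 distinct types, each trial gives a new one with probability (15−i)/15 when i types are held, so the wait for the next new type is 15/(15−i).
E = 15/9 + 15/8 + 15/7 + 15/6 + 15/5 + 15/4 + 15/3 + 15/2 + 15/1 = 7129/168.

7129/168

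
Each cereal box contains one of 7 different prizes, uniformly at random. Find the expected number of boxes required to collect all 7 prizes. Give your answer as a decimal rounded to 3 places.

18.150

After i distinct types are collected, each trial gives a new one with probability (7−i)/7, so the expected wait for the next new type is 7/(7−i).
E = 7/7 + 7/6 + 7/5 + 7/4 + 7/3 + 7/2 + 7/1 = 363/20 ≈ 18.150.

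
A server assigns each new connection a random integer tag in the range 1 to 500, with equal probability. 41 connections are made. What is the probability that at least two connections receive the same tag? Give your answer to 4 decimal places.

It's easier to compute the probability that all 41 are distinct.
P(all distinct) = 500/500 · 499/500 · ··· · 460/500 ≈ 0.1852.
So the probability of at least one match is 1 − 0.1852 = 0.8148.

0.8148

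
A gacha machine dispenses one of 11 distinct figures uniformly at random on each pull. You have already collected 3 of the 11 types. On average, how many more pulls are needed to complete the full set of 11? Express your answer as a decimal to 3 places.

Starting from 3 distinct types, each trial gives a new one with probability (11−i)/11 when i types are held, so the wait for the next new type is 11/(11−i).
E = 11/8 + 11/7 + 11/6 + 11/5 + 11/4 + 11/3 + 11/2 + 11/1 = 8371/280 ≈ 29.896.

29.896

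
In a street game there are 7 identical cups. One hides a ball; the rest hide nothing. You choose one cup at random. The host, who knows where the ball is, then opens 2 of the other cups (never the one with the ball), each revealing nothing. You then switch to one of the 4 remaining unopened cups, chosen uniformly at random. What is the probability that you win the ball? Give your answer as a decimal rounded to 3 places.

0.214

Your original cup holds the ball with probability 1/7, so the other 6 collectively hold it with probability 6/7.
The host can always find 2 empty cups to open, so the reveals don't change that 6/7; it is now spread over the 4 remaining unopened cups.
P(win by switching) = (6/7) · (1/4) = 3/14 ≈ 0.214.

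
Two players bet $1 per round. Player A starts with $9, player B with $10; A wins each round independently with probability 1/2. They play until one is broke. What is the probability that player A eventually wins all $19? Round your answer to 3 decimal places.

With a fair step, P(i) = ½P(i−1) + ½P(i+1) with P(0)=0, P(19)=1 has the linear solution P(i) = i/19.
P(9) = 9/19 ≈ 0.474.

0.474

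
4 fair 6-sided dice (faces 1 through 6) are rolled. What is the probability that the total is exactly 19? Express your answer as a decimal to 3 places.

There are 6^4 = 1296 equally likely outcomes.
The number of ordered 4-tuples from {1,…,6} summing to 19 is 56.
P(sum = 19) = 56/1296 = 7/162 ≈ 0.043.

0.043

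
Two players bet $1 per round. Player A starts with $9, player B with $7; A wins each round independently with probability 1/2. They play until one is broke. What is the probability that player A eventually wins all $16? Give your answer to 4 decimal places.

0.5625

With a fair step, P(i) = ½P(i−1) + ½P(i+1) with P(0)=0, P(16)=1 has the linear solution P(i) = i/16.
P(9) = 9/16 ≈ 0.5625.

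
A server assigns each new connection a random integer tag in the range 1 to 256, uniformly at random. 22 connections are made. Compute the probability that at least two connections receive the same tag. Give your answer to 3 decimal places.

0.605

It's easier to compute the probability that all 22 are distinct.
P(all distinct) = 256/256 · 255/256 · ··· · 235/256 ≈ 0.395.
So the probability of at least one match is 1 − 0.395 = 0.605.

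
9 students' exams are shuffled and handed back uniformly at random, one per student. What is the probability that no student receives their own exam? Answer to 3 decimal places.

This is the derangement probability: permutations of 9 with no fixed point.
D(9) = 9! · (1 − 1/1! + 1/2! − ··· + (−1)^9/9!) = 133496.
P = 133496/362880 = 16687/45360 ≈ 0.368.

0.368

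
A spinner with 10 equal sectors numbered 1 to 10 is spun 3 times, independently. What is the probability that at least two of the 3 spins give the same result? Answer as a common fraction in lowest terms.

7/25

P(all 3 different) = 10/10 · 9/10 · ··· · 8/10 = 18/25.
P(at least two equal) = 1 − 18/25 = 7/25.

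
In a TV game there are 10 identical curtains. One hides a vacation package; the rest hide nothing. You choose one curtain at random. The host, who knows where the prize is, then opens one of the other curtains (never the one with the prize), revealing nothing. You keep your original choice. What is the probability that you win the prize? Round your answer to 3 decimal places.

0.100

The host can always open an empty curtain regardless of your choice, so this gives no information about your original curtain.
P(win by staying) = 1/10 ≈ 0.100.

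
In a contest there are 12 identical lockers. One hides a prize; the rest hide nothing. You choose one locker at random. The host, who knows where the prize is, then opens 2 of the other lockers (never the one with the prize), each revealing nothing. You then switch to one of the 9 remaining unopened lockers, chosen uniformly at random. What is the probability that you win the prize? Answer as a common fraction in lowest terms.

11/108

Your original locker holds the prize with probability 1/12, so the other 11 collectively hold it with probability 11/12.
The host can always find 2 empty lockers to open, so the reveals don't change that 11/12; it is now spread over the 9 remaining unopened lockers.
P(win by switching) = (11/12) · (1/9) = 11/108.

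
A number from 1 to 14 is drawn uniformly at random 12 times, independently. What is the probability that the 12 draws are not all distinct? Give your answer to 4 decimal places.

0.9992

P(all 12 different) = 14/14 · 13/14 · ··· · 3/14 ≈ 0.0008.
P(at least two equal) = 1 − 0.0008 = 0.9992.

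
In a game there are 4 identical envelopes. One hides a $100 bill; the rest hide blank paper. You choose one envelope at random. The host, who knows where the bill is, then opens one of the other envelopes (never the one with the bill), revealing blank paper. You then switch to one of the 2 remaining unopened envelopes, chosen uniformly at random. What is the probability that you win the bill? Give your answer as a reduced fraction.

Your original envelope holds the bill with probability 1/4, so the other 3 collectively hold it with probability 3/4.
The host can always find an empty envelope to open, so this doesn't change that 3/4; it is now spread over the 2 remaining unopened envelopes.
P(win by switching) = (3/4) · (1/2) = 3/8.

3/8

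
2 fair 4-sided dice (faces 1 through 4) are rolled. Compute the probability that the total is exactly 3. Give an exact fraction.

There are 4^2 = 16 equally likely outcomes.
The number of ordered 2-tuples from {1,…,4} summing to 3 is 2.
P(sum = 3) = 2/16 = 1/8.

1/8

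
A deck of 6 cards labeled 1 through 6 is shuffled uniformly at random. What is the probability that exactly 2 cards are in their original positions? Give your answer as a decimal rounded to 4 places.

Choose which 2 of the 6 are fixed: C(6,2) = 15 ways.
The remaining 4 must have no fixed point: D(4) = 9.
P = 15·9/720 = 3/16 ≈ 0.1875.

0.1875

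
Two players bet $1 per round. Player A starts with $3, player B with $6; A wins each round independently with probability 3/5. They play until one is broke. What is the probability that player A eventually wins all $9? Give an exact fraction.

Let r = q/p = (2/5)/(3/5) = 2/3. The recurrence P(i) = p·P(i+1) + q·P(i−1) with P(0)=0, P(9)=1 gives P(i) = (1 − r^i)/(1 − r^9).
P(3) = (1 − (2/3)^3) / (1 − (2/3)^9) = 729/1009.

729/1009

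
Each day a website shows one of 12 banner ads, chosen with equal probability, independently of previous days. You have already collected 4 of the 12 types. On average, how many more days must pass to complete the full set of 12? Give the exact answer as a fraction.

Starting from 4 distinct types, each trial gives a new one with probability (12−i)/12 when i types are held, so the wait for the next new type is 12/(12−i).
E = 12/8 + 12/7 + 12/6 + 12/5 + 12/4 + 12/3 + 12/2 + 12/1 = 2283/70.

2283/70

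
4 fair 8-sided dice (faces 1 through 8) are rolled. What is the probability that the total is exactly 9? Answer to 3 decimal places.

0.014

There are 8^4 = 4096 equally likely outcomes.
The number of ordered 4-tuples from {1,…,8} summing to 9 is 56.
P(sum = 9) = 56/4096 = 7/512 ≈ 0.014.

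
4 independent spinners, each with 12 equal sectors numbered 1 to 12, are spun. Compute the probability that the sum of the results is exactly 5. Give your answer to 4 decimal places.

0.0002

There are 12^4 = 20736 equally likely outcomes.
The number of ordered 4-tuples from {1,…,12} summing to 5 is 4.
P(sum = 5) = 4/20736 = 1/5184 ≈ 0.0002.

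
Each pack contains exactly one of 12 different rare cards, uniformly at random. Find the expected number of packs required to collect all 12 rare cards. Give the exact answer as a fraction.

86021/2310

After i distinct types are collected, each trial gives a new one with probability (12−i)/12, so the expected wait for the next new type is 12/(12−i).
E = 12/12 + 12/11 + 12/10 + 12/9 + 12/8 + 12/7 + 12/6 + 12/5 + 12/4 + 12/3 + 12/2 + 12/1 = 86021/2310.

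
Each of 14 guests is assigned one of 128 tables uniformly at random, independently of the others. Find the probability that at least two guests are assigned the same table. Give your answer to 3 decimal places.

It's easier to compute the probability that all 14 are distinct.
P(all distinct) = 128/128 · 127/128 · ··· · 115/128 ≈ 0.478.
So the probability of at least one match is 1 − 0.478 = 0.522.

0.522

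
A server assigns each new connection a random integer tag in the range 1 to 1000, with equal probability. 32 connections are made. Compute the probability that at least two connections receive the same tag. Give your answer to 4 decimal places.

0.3943

It's easier to compute the probability that all 32 are distinct.
P(all distinct) = 1000/1000 · 999/1000 · ··· · 969/1000 ≈ 0.6057.
So the probability of at least one match is 1 − 0.6057 = 0.3943.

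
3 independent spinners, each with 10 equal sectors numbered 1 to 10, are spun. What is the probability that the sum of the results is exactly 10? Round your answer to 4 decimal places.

There are 10^3 = 1000 equally likely outcomes.
The number of ordered 3-tuples from {1,…,10} summing to 10 is 36.
P(sum = 10) = 36/1000 = 9/250 ≈ 0.0360.

0.0360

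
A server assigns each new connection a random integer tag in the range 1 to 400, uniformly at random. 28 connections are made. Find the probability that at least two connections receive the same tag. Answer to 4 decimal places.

It's easier to compute the probability that all 28 are distinct.
P(all distinct) = 400/400 · 399/400 · ··· · 373/400 ≈ 0.3801.
So the probability of at least one match is 1 − 0.3801 = 0.6199.

0.6199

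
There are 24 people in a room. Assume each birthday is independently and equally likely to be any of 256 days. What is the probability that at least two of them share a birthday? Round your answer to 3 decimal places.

It's easier to compute the probability that all 24 are distinct.
P(all distinct) = 256/256 · 255/256 · ··· · 233/256 ≈ 0.329.
So the probability of at least one match is 1 − 0.329 = 0.671.

0.671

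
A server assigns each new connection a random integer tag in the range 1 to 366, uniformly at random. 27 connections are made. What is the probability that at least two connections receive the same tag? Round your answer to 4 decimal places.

0.6258

It's easier to compute the probability that all 27 are distinct.
P(all distinct) = 366/366 · 365/366 · ··· · 340/366 ≈ 0.3742.
So the probability of at least one match is 1 − 0.3742 = 0.6258.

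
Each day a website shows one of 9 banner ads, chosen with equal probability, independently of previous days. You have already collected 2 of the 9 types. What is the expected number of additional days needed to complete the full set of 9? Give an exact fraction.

3267/140

Starting from 2 distinct types, each trial gives a new one with probability (9−i)/9 when i types are held, so the wait for the next new type is 9/(9−i).
E = 9/7 + 9/6 + 9/5 + 9/4 + 9/3 + 9/2 + 9/1 = 3267/140.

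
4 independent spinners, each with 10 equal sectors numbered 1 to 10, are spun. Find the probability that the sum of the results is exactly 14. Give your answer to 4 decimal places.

0.0282

There are 10^4 = 10000 equally likely outcomes.
The number of ordered 4-tuples from {1,…,10} summing to 14 is 282.
P(sum = 14) = 282/10000 = 141/5000 ≈ 0.0282.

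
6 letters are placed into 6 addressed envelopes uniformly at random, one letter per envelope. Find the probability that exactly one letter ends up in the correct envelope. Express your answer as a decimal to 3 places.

Choose which one is fixed: C(6,1) = 6 ways.
The remaining 5 must have no fixed point: D(5) = 44.
P = 6·44/720 = 11/30 ≈ 0.367.

0.367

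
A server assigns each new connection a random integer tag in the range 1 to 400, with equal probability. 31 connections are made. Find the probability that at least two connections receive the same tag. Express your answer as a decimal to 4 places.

It's easier to compute the probability that all 31 are distinct.
P(all distinct) = 400/400 · 399/400 · ··· · 370/400 ≈ 0.3032.
So the probability of at least one match is 1 − 0.3032 = 0.6968.

0.6968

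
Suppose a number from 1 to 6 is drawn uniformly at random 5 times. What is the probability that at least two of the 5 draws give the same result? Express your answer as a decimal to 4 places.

P(all 5 different) = 6/6 · 5/6 · ··· · 2/6 ≈ 0.0926.
P(at least two equal) = 1 − 0.0926 = 0.9074.

0.9074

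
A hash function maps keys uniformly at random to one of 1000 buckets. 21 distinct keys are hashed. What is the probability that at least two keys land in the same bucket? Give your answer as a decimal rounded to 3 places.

0.191

It's easier to compute the probability that all 21 are distinct.
P(all distinct) = 1000/1000 · 999/1000 · ··· · 980/1000 ≈ 0.809.
So the probability of at least one match is 1 − 0.809 = 0.191.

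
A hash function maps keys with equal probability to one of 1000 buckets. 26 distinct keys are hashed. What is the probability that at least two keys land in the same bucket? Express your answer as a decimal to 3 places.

0.279

It's easier to compute the probability that all 26 are distinct.
P(all distinct) = 1000/1000 · 999/1000 · ··· · 975/1000 ≈ 0.721.
So the probability of at least one match is 1 − 0.721 = 0.279.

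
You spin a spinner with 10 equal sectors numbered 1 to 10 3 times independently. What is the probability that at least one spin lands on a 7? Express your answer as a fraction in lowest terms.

271/1000

P(no spin lands on a 7) = (9/10)^3 = 729/1000.
P(at least one) = 1 − 729/1000 = 271/1000.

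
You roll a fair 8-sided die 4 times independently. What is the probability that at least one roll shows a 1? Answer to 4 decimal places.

0.4138

P(no roll shows a 1) = (7/8)^4 ≈ 0.5862.
P(at least one) = 1 − 0.5862 = 0.4138.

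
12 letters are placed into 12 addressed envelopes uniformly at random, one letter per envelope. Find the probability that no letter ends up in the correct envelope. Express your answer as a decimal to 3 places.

This is the derangement probability: permutations of 12 with no fixed point.
D(12) = 12! · (1 − 1/1! + 1/2! − ··· + (−1)^12/12!) = 176214841.
P = 176214841/479001600 = 16019531/43545600 ≈ 0.368.

0.368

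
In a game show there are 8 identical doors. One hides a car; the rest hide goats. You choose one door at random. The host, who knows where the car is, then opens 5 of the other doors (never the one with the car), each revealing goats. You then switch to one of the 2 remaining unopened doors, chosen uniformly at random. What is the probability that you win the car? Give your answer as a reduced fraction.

7/16

Your original door holds the car with probability 1/8, so the other 7 collectively hold it with probability 7/8.
The host can always find 5 empty doors to open, so the reveals don't change that 7/8; it is now spread over the 2 remaining unopened doors.
P(win by switching) = (7/8) · (1/2) = 7/16.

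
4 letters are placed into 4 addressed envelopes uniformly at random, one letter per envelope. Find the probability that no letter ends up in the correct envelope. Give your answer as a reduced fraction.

3/8

This is the derangement probability: permutations of 4 with no fixed point.
D(4) = 4! · (1 − 1/1! + 1/2! − ··· + (−1)^4/4!) = 9.
P = 9/24 = 3/8.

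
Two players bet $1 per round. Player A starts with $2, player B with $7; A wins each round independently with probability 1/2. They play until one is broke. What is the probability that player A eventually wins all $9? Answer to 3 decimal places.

With a fair step, P(i) = ½P(i−1) + ½P(i+1) with P(0)=0, P(9)=1 has the linear solution P(i) = i/9.
P(2) = 2/9 ≈ 0.222.

0.222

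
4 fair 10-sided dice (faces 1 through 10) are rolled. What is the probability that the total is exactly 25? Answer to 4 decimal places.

0.0592

There are 10^4 = 10000 equally likely outcomes.
The number of ordered 4-tuples from {1,…,10} summing to 25 is 592.
P(sum = 25) = 592/10000 = 37/625 ≈ 0.0592.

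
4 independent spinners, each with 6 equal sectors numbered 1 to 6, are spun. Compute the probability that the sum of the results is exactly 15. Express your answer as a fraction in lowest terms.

There are 6^4 = 1296 equally likely outcomes.
The number of ordered 4-tuples from {1,…,6} summing to 15 is 140.
P(sum = 15) = 140/1296 = 35/324.

35/324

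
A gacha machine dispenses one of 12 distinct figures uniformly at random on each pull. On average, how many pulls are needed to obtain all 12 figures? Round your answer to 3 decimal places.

After i distinct types are collected, each trial gives a new one with probability (12−i)/12, so the expected wait for the next new type is 12/(12−i).
E = 12/12 + 12/11 + 12/10 + 12/9 + 12/8 + 12/7 + 12/6 + 12/5 + 12/4 + 12/3 + 12/2 + 12/1 = 86021/2310 ≈ 37.239.

37.239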